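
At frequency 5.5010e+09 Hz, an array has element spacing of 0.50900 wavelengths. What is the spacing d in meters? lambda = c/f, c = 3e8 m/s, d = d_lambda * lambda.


lambda = c / f = 3.0000e+08 / 5.5010e+09 = 0.05453554 m
d = 0.50900 * 0.05453554 = 0.02776 m

0.02776 m


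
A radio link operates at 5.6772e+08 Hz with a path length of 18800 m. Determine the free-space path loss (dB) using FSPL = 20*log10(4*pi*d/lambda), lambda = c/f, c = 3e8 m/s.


lambda = c / f = 3.0000e+08 / 5.6772e+08 = 0.5284295 m
FSPL = 20 * log10(4*pi*18800/0.5284295) = 113.0 dB

113.0 dB


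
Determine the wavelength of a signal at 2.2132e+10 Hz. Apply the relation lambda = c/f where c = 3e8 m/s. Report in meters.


lambda = c / f = 3.0000e+08 / 2.2132e+10 = 0.01356 m

0.01356 m


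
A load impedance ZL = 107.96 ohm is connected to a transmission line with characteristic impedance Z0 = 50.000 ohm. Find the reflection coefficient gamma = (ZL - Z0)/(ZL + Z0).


gamma = (107.96 - 50.000) / (107.96 + 50.000) = 0.3669

0.3669


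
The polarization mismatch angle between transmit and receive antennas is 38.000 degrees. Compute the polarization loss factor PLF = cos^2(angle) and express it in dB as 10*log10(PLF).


PLF_linear = cos^2(38.000 deg) = 0.6209609
PLF_dB = 10 * log10(0.6209609) = -2.069 dB

-2.069 dB


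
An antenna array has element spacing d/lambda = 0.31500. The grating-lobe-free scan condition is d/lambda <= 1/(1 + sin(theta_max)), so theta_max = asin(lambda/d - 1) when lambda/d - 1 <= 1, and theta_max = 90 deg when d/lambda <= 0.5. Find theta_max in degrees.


lambda/d - 1 = 1/0.31500 - 1 = 2.174603 >= 1
d/lambda <= 0.5, so the array can scan to endfire without grating lobes: theta_max = 90 deg

90 deg


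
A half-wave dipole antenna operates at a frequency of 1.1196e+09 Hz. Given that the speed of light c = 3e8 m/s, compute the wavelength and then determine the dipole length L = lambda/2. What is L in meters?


lambda = c / f = 3.0000e+08 / 1.1196e+09 = 0.2679528 m
L = lambda / 2 = 0.2679528 / 2 = 0.1340 m

0.1340 m


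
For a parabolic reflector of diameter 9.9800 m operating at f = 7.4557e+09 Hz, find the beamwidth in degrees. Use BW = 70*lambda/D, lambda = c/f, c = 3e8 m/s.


lambda = c / f = 3.0000e+08 / 7.4557e+09 = 0.04023767 m
BW = 70 * 0.04023767 / 9.9800 = 0.2822 deg

0.2822 deg


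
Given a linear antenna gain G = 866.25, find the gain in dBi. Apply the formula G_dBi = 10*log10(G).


G_dBi = 10 * log10(866.25) = 29.38 dBi

29.38 dBi


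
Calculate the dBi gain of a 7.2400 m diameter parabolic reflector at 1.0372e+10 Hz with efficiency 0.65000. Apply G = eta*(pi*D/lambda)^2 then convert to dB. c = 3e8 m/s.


lambda = c / f = 3.0000e+08 / 1.0372e+10 = 0.02892403 m
G_linear = 0.65000 * (pi * 7.2400 / 0.02892403)^2 = 401950.6
G_dBi = 10 * log10(401950.6) = 56.04 dBi

56.04 dBi


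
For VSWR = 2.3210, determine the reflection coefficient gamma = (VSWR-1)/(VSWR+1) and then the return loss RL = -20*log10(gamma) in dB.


gamma = (2.3210 - 1) / (2.3210 + 1) = 0.3977718
RL = -20 * log10(0.3977718) = 8.007 dB

8.007 dB


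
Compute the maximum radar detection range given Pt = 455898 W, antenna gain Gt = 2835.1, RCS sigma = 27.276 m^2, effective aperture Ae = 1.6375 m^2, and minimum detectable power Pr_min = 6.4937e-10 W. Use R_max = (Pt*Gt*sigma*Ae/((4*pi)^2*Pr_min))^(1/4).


R^4 = 455898*2835.1*27.276*1.6375 / ((4*pi)^2 * 6.4937e-10) = 5.629711e+17
R_max = 5.629711e+17^0.25 = 27392 m

27392 m


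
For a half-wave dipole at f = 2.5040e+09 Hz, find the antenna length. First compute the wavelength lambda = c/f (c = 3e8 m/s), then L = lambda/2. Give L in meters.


lambda = c / f = 3.0000e+08 / 2.5040e+09 = 0.1198083 m
L = lambda / 2 = 0.1198083 / 2 = 0.05990 m

0.05990 m


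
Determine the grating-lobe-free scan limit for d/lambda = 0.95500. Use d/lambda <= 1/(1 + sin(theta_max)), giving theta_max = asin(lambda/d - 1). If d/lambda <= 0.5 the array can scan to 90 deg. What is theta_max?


lambda/d - 1 = 1/0.95500 - 1 = 0.04712042
theta_max = asin(0.04712042) = 2.701 deg

2.701 deg


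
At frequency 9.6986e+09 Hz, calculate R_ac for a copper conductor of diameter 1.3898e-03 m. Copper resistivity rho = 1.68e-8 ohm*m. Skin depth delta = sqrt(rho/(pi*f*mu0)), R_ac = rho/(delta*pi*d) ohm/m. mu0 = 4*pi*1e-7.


delta = sqrt(1.68e-8 / (pi * 9.6986e+09 * 4*pi*1e-7)) = 6.623999e-07 m
R_ac = 1.68e-8 / (6.623999e-07 * pi * 1.3898e-03) = 5.809 ohm/m

5.809 ohm/m


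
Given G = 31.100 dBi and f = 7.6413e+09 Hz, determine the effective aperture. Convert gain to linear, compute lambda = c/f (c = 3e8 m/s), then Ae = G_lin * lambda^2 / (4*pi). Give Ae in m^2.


lambda = c / f = 3.0000e+08 / 7.6413e+09 = 0.03926034 m
G_linear = 10^(31.100/10) = 1288.250
Ae = G_linear * lambda^2 / (4*pi) = 1288.250 * 0.03926034^2 / (4*pi) = 0.1580 m^2

0.1580 m^2


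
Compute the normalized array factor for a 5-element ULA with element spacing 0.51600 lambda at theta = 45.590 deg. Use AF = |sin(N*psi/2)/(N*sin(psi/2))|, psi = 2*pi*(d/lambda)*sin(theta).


psi = 2*pi*0.51600*sin(45.590 deg) = 2.316013 rad
AF = |sin(5*2.316013/2) / (5*sin(2.316013/2))| = 0.1034

0.1034


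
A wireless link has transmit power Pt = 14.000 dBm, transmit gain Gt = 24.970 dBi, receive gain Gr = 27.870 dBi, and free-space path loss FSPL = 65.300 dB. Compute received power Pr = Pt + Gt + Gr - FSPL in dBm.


Pr = 14.000 + 24.970 + 27.870 - 65.300 = 1.54 dBm

1.54 dBm


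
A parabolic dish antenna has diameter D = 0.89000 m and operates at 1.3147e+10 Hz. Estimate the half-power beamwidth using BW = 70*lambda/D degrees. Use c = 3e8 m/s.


lambda = c / f = 3.0000e+08 / 1.3147e+10 = 0.02281889 m
BW = 70 * 0.02281889 / 0.89000 = 1.795 deg

1.795 deg


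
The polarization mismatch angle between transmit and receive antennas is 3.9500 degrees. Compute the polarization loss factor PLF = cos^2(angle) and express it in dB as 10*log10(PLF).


PLF_linear = cos^2(3.9500 deg) = 0.9952547
PLF_dB = 10 * log10(0.9952547) = -0.02066 dB

-0.02066 dB


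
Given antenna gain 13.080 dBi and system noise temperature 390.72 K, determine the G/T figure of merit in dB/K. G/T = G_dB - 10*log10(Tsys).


G/T = 13.080 - 10*log10(390.72) = 13.080 - 25.91866 = -12.84 dB/K

-12.84 dB/K


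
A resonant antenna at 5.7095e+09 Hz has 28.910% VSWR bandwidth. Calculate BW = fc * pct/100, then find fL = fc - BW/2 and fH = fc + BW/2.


BW = 5.7095e+09 * 28.910/100 = 1.650616e+09 Hz
fL = 5.7095e+09 - 1.650616e+09/2 = 4.884e+09 Hz
fH = 5.7095e+09 + 1.650616e+09/2 = 6.535e+09 Hz

BW=1.651e+09 Hz, fL=4.884e+09 Hz, fH=6.535e+09 Hz


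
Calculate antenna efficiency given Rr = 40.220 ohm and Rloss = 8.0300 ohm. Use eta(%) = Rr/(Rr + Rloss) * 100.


eta = 40.220 / (40.220 + 8.0300) * 100 = 83.36%

83.36%


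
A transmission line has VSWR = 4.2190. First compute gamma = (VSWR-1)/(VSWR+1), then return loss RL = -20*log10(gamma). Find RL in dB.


gamma = (4.2190 - 1) / (4.2190 + 1) = 0.6167848
RL = -20 * log10(0.6167848) = 4.197 dB

4.197 dB


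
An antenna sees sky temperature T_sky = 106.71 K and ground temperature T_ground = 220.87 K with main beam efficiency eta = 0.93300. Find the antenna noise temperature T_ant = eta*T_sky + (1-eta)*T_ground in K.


T_ant = 0.93300 * 106.71 + (1 - 0.93300) * 220.87 = 114.4 K

114.4 K


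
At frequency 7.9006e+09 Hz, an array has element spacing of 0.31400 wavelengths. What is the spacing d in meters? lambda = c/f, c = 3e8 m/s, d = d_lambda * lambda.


lambda = c / f = 3.0000e+08 / 7.9006e+09 = 0.03797180 m
d = 0.31400 * 0.03797180 = 0.01192 m

0.01192 m


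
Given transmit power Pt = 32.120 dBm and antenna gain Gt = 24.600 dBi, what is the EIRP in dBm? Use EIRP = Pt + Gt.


EIRP = Pt + Gt = 32.120 + 24.600 = 56.72 dBm

56.72 dBm


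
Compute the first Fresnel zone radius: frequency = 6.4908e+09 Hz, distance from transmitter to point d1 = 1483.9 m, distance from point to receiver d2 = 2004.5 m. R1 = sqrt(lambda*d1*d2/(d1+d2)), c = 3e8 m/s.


lambda = c / f = 3.0000e+08 / 6.4908e+09 = 0.04621926 m
R1 = sqrt(0.04621926 * 1483.9 * 2004.5 / (1483.9 + 2004.5)) = 6.278 m

6.278 m


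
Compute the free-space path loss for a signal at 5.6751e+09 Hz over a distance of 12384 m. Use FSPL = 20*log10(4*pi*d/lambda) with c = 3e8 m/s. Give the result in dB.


lambda = c / f = 3.0000e+08 / 5.6751e+09 = 0.05286250 m
FSPL = 20 * log10(4*pi*12384/0.05286250) = 129.4 dB

129.4 dB


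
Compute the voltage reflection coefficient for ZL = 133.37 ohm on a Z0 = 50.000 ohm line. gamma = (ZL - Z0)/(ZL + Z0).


gamma = (133.37 - 50.000) / (133.37 + 50.000) = 0.4547

0.4547


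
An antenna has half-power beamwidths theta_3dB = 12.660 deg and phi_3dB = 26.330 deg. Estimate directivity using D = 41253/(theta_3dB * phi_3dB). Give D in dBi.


D_linear = 41253 / (12.660 * 26.330) = 123.7573
D_dBi = 10 * log10(123.7573) = 20.93 dBi

20.93 dBi


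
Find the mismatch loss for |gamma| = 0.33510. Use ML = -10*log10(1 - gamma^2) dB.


ML = -10 * log10(1 - 0.33510^2) = -10 * log10(0.88770799) = 0.5173 dB

0.5173 dB


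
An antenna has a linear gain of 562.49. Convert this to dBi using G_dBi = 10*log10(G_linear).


G_dBi = 10 * log10(562.49) = 27.50 dBi

27.50 dBi


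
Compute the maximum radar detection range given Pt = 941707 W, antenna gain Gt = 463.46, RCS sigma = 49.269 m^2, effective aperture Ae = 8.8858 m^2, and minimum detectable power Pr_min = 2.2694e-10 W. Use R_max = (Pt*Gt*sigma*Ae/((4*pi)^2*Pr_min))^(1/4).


R^4 = 941707*463.46*49.269*8.8858 / ((4*pi)^2 * 2.2694e-10) = 5.331723e+18
R_max = 5.331723e+18^0.25 = 48053 m

48053 m


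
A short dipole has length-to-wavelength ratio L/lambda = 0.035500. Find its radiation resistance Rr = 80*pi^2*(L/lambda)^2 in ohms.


Rr = 80 * pi^2 * (0.035500)^2 = 80 * 9.869604 * 1.260250e-03 = 0.9951 ohm

0.9951 ohm


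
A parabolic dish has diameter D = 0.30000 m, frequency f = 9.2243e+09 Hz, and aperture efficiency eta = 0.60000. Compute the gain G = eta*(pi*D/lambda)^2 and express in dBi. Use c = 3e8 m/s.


lambda = c / f = 3.0000e+08 / 9.2243e+09 = 0.03252279 m
G_linear = 0.60000 * (pi * 0.30000 / 0.03252279)^2 = 503.8693
G_dBi = 10 * log10(503.8693) = 27.02 dBi

27.02 dBi


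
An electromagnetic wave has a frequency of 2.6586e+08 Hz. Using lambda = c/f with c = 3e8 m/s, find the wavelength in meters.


lambda = c / f = 3.0000e+08 / 2.6586e+08 = 1.128 m

1.128 m


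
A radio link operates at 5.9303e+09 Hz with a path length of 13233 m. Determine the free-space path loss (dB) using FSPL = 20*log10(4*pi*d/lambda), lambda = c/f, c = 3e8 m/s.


lambda = c / f = 3.0000e+08 / 5.9303e+09 = 0.05058766 m
FSPL = 20 * log10(4*pi*13233/0.05058766) = 130.3 dB

130.3 dB


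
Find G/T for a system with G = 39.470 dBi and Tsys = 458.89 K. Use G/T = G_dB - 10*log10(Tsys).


G/T = 39.470 - 10*log10(458.89) = 39.470 - 26.61709 = 12.85 dB/K

12.85 dB/K


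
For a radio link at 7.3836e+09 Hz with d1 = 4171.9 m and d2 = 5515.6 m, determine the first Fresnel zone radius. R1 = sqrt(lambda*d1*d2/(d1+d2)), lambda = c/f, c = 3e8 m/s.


lambda = c / f = 3.0000e+08 / 7.3836e+09 = 0.04063059 m
R1 = sqrt(0.04063059 * 4171.9 * 5515.6 / (4171.9 + 5515.6)) = 9.824 m

9.824 m


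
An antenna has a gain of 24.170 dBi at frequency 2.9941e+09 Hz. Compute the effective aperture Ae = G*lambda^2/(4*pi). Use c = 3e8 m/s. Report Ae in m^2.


lambda = c / f = 3.0000e+08 / 2.9941e+09 = 0.1001971 m
G_linear = 10^(24.170/10) = 261.2161
Ae = G_linear * lambda^2 / (4*pi) = 261.2161 * 0.1001971^2 / (4*pi) = 0.2087 m^2

0.2087 m^2


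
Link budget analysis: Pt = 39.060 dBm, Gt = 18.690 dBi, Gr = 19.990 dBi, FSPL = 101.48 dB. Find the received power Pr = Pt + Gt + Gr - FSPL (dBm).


Pr = 39.060 + 18.690 + 19.990 - 101.48 = -23.74 dBm

-23.74 dBm


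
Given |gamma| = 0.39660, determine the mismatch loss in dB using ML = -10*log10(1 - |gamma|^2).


ML = -10 * log10(1 - 0.39660^2) = -10 * log10(0.84270844) = 0.7432 dB

0.7432 dB


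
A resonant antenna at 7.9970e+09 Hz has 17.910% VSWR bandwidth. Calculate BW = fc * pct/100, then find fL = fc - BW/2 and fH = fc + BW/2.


BW = 7.9970e+09 * 17.910/100 = 1.432263e+09 Hz
fL = 7.9970e+09 - 1.432263e+09/2 = 7.281e+09 Hz
fH = 7.9970e+09 + 1.432263e+09/2 = 8.713e+09 Hz

BW=1.432e+09 Hz, fL=7.281e+09 Hz, fH=8.713e+09 Hz


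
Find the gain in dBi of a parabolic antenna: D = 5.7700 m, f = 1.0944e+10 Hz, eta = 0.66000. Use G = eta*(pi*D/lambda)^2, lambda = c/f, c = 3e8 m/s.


lambda = c / f = 3.0000e+08 / 1.0944e+10 = 0.02741228 m
G_linear = 0.66000 * (pi * 5.7700 / 0.02741228)^2 = 288605.8
G_dBi = 10 * log10(288605.8) = 54.60 dBi

54.60 dBi


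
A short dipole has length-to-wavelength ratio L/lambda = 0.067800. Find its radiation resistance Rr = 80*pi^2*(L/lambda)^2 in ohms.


Rr = 80 * pi^2 * (0.067800)^2 = 80 * 9.869604 * 4.596840e-03 = 3.630 ohm

3.630 ohm


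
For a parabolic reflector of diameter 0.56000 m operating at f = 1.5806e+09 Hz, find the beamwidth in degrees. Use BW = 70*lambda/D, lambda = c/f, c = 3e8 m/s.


lambda = c / f = 3.0000e+08 / 1.5806e+09 = 0.1898013 m
BW = 70 * 0.1898013 / 0.56000 = 23.73 deg

23.73 deg


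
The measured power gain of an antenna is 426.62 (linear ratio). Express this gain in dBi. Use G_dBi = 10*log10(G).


G_dBi = 10 * log10(426.62) = 26.30 dBi

26.30 dBi


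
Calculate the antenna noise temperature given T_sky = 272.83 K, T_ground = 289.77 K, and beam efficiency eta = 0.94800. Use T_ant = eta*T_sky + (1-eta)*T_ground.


T_ant = 0.94800 * 272.83 + (1 - 0.94800) * 289.77 = 273.7 K

273.7 K


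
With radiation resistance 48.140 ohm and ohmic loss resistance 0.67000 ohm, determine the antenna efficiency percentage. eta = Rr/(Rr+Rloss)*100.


eta = 48.140 / (48.140 + 0.67000) * 100 = 98.63%

98.63%


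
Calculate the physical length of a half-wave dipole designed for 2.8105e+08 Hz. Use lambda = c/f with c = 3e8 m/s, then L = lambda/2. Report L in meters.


lambda = c / f = 3.0000e+08 / 2.8105e+08 = 1.067426 m
L = lambda / 2 = 1.067426 / 2 = 0.5337 m

0.5337 m


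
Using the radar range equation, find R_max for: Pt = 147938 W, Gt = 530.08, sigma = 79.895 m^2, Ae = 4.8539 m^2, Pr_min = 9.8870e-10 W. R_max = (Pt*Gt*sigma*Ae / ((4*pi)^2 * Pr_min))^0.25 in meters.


R^4 = 147938*530.08*79.895*4.8539 / ((4*pi)^2 * 9.8870e-10) = 1.947813e+17
R_max = 1.947813e+17^0.25 = 21008 m

21008 m


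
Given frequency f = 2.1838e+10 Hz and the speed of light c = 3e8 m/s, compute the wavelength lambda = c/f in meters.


lambda = c / f = 3.0000e+08 / 2.1838e+10 = 0.01374 m

0.01374 m


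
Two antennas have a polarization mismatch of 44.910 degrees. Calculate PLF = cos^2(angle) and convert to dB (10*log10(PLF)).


PLF_linear = cos^2(44.910 deg) = 0.5015708
PLF_dB = 10 * log10(0.5015708) = -2.997 dB

-2.997 dB


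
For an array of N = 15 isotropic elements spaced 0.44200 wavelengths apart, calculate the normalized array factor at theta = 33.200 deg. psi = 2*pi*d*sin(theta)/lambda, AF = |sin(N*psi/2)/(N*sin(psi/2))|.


psi = 2*pi*0.44200*sin(33.200 deg) = 1.520675 rad
AF = |sin(15*1.520675/2) / (15*sin(1.520675/2))| = 0.08874

0.08874


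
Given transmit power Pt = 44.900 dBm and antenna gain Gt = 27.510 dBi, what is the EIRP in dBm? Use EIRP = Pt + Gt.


EIRP = Pt + Gt = 44.900 + 27.510 = 72.41 dBm

72.41 dBm


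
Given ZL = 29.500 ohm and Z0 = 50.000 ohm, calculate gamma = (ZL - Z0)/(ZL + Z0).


gamma = (29.500 - 50.000) / (29.500 + 50.000) = -0.2579

-0.2579


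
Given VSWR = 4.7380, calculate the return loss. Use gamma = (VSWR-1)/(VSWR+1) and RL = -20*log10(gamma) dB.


gamma = (4.7380 - 1) / (4.7380 + 1) = 0.6514465
RL = -20 * log10(0.6514465) = 3.722 dB

3.722 dB


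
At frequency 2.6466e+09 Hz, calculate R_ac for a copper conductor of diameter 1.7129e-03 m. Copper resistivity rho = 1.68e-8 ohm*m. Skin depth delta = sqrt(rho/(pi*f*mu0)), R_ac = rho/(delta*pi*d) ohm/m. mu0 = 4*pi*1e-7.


delta = sqrt(1.68e-8 / (pi * 2.6466e+09 * 4*pi*1e-7)) = 1.268033e-06 m
R_ac = 1.68e-8 / (1.268033e-06 * pi * 1.7129e-03) = 2.462 ohm/m

2.462 ohm/m


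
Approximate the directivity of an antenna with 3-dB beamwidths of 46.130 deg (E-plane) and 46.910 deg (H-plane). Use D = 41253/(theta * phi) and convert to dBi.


D_linear = 41253 / (46.130 * 46.910) = 19.06368
D_dBi = 10 * log10(19.06368) = 12.80 dBi

12.80 dBi


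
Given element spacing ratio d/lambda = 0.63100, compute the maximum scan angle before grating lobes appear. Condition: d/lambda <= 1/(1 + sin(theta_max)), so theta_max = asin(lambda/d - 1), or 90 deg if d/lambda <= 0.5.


lambda/d - 1 = 1/0.63100 - 1 = 0.5847861
theta_max = asin(0.5847861) = 35.79 deg

35.79 deg


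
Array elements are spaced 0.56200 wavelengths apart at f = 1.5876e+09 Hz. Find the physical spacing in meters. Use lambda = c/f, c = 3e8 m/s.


lambda = c / f = 3.0000e+08 / 1.5876e+09 = 0.1889645 m
d = 0.56200 * 0.1889645 = 0.1062 m

0.1062 m


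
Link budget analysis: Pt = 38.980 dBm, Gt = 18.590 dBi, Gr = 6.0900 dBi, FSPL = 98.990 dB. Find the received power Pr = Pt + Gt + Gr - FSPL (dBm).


Pr = 38.980 + 18.590 + 6.0900 - 98.990 = -35.33 dBm

-35.33 dBm


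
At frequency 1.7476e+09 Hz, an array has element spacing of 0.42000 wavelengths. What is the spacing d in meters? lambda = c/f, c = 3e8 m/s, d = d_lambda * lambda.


lambda = c / f = 3.0000e+08 / 1.7476e+09 = 0.1716640 m
d = 0.42000 * 0.1716640 = 0.07210 m

0.07210 m


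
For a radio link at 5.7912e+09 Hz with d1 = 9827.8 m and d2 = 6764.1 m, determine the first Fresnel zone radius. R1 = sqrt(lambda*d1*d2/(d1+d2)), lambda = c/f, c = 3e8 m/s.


lambda = c / f = 3.0000e+08 / 5.7912e+09 = 0.05180274 m
R1 = sqrt(0.05180274 * 9827.8 * 6764.1 / (9827.8 + 6764.1)) = 14.41 m

14.41 m


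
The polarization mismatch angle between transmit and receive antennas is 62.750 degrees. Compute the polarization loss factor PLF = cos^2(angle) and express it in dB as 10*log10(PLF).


PLF_linear = cos^2(62.750 deg) = 0.2096485
PLF_dB = 10 * log10(0.2096485) = -6.785 dB

-6.785 dB


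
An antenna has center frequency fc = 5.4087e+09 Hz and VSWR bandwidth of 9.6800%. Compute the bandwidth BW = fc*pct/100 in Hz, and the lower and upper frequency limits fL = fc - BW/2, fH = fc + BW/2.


BW = 5.4087e+09 * 9.6800/100 = 5.235622e+08 Hz
fL = 5.4087e+09 - 5.235622e+08/2 = 5.147e+09 Hz
fH = 5.4087e+09 + 5.235622e+08/2 = 5.670e+09 Hz

BW=5.236e+08 Hz, fL=5.147e+09 Hz, fH=5.670e+09 Hz


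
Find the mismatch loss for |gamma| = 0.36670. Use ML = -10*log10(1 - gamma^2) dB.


ML = -10 * log10(1 - 0.36670^2) = -10 * log10(0.86553111) = 0.6272 dB

0.6272 dB


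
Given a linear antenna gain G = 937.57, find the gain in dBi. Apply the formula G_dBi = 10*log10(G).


G_dBi = 10 * log10(937.57) = 29.72 dBi

29.72 dBi


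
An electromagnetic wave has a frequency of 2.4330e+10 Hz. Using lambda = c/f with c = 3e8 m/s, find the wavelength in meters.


lambda = c / f = 3.0000e+08 / 2.4330e+10 = 0.01233 m

0.01233 m


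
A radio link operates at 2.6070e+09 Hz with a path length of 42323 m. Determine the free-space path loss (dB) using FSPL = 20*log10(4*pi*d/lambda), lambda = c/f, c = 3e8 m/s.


lambda = c / f = 3.0000e+08 / 2.6070e+09 = 0.1150748 m
FSPL = 20 * log10(4*pi*42323/0.1150748) = 133.3 dB

133.3 dB


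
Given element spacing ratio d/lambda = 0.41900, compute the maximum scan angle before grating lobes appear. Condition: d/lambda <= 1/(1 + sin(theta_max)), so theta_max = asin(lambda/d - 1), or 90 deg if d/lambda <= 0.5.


lambda/d - 1 = 1/0.41900 - 1 = 1.386635 >= 1
d/lambda <= 0.5, so the array can scan to endfire without grating lobes: theta_max = 90 deg

90 deg


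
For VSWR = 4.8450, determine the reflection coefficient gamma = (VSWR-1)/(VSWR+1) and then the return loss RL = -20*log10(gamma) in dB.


gamma = (4.8450 - 1) / (4.8450 + 1) = 0.6578272
RL = -20 * log10(0.6578272) = 3.638 dB

3.638 dB


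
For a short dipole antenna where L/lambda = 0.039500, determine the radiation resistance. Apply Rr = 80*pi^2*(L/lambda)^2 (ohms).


Rr = 80 * pi^2 * (0.039500)^2 = 80 * 9.869604 * 1.560250e-03 = 1.232 ohm

1.232 ohm


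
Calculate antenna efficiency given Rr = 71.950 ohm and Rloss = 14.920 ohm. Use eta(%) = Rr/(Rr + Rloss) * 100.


eta = 71.950 / (71.950 + 14.920) * 100 = 82.82%

82.82%


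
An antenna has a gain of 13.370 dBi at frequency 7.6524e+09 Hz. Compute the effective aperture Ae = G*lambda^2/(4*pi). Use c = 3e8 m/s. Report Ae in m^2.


lambda = c / f = 3.0000e+08 / 7.6524e+09 = 0.03920339 m
G_linear = 10^(13.370/10) = 21.72701
Ae = G_linear * lambda^2 / (4*pi) = 21.72701 * 0.03920339^2 / (4*pi) = 2.657e-03 m^2

2.657e-03 m^2


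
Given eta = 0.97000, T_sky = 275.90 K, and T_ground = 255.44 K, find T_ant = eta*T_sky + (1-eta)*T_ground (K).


T_ant = 0.97000 * 275.90 + (1 - 0.97000) * 255.44 = 275.3 K

275.3 K


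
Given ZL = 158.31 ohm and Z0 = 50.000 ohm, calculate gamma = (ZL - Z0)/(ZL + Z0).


gamma = (158.31 - 50.000) / (158.31 + 50.000) = 0.5199

0.5199


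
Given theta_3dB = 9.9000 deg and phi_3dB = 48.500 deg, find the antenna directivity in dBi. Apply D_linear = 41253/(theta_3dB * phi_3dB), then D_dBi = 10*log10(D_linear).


D_linear = 41253 / (9.9000 * 48.500) = 85.91690
D_dBi = 10 * log10(85.91690) = 19.34 dBi

19.34 dBi


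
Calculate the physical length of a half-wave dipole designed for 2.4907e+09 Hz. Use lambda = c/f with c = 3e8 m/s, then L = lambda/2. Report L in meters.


lambda = c / f = 3.0000e+08 / 2.4907e+09 = 0.1204481 m
L = lambda / 2 = 0.1204481 / 2 = 0.06022 m

0.06022 m


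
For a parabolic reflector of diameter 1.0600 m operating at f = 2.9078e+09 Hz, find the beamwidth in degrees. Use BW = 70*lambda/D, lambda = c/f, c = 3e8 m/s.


lambda = c / f = 3.0000e+08 / 2.9078e+09 = 0.1031708 m
BW = 70 * 0.1031708 / 1.0600 = 6.813 deg

6.813 deg


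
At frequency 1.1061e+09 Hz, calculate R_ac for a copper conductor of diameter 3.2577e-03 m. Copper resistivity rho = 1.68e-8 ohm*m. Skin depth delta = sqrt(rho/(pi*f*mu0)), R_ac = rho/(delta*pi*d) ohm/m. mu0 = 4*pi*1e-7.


delta = sqrt(1.68e-8 / (pi * 1.1061e+09 * 4*pi*1e-7)) = 1.961452e-06 m
R_ac = 1.68e-8 / (1.961452e-06 * pi * 3.2577e-03) = 0.8369 ohm/m

0.8369 ohm/m


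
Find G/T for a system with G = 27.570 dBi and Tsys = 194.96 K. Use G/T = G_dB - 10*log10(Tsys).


G/T = 27.570 - 10*log10(194.96) = 27.570 - 22.89946 = 4.671 dB/K

4.671 dB/K


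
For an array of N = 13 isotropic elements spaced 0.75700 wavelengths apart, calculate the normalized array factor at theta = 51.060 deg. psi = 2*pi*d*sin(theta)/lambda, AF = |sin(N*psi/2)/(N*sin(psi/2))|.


psi = 2*pi*0.75700*sin(51.060 deg) = 3.699527 rad
AF = |sin(13*3.699527/2) / (13*sin(3.699527/2))| = 0.07079

0.07079


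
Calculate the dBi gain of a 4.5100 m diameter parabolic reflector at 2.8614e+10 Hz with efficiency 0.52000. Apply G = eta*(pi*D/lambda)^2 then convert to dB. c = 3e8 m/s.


lambda = c / f = 3.0000e+08 / 2.8614e+10 = 0.01048438 m
G_linear = 0.52000 * (pi * 4.5100 / 0.01048438)^2 = 949665.5
G_dBi = 10 * log10(949665.5) = 59.78 dBi

59.78 dBi


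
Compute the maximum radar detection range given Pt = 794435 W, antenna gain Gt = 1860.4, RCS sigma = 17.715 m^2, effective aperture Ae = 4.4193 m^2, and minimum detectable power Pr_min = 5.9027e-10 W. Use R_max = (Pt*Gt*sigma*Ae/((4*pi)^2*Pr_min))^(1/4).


R^4 = 794435*1860.4*17.715*4.4193 / ((4*pi)^2 * 5.9027e-10) = 1.241335e+18
R_max = 1.241335e+18^0.25 = 33379 m

33379 m


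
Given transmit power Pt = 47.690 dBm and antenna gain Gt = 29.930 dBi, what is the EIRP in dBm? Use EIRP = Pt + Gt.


EIRP = Pt + Gt = 47.690 + 29.930 = 77.62 dBm

77.62 dBm


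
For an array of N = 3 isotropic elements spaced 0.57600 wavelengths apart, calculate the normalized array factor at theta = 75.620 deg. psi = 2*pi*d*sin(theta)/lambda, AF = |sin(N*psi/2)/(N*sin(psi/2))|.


psi = 2*pi*0.57600*sin(75.620 deg) = 3.505728 rad
AF = |sin(3*3.505728/2) / (3*sin(3.505728/2))| = 0.2896

0.2896


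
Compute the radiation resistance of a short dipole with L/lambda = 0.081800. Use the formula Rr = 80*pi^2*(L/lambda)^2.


Rr = 80 * pi^2 * (0.081800)^2 = 80 * 9.869604 * 6.691240e-03 = 5.283 ohm

5.283 ohm


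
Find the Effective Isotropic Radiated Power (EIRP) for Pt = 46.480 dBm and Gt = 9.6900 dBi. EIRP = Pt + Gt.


EIRP = Pt + Gt = 46.480 + 9.6900 = 56.17 dBm

56.17 dBm


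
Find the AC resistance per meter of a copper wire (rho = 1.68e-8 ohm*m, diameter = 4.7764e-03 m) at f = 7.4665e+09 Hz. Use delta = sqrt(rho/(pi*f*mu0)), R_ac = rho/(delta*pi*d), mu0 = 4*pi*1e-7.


delta = sqrt(1.68e-8 / (pi * 7.4665e+09 * 4*pi*1e-7)) = 7.549466e-07 m
R_ac = 1.68e-8 / (7.549466e-07 * pi * 4.7764e-03) = 1.483 ohm/m

1.483 ohm/m


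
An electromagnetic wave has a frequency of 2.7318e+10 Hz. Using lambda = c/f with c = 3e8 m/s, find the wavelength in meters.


lambda = c / f = 3.0000e+08 / 2.7318e+10 = 0.01098 m

0.01098 m


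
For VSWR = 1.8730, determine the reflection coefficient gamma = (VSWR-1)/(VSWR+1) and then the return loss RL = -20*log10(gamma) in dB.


gamma = (1.8730 - 1) / (1.8730 + 1) = 0.3038636
RL = -20 * log10(0.3038636) = 10.35 dB

10.35 dB


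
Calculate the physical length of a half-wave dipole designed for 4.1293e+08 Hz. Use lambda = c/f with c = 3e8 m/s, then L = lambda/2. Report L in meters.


lambda = c / f = 3.0000e+08 / 4.1293e+08 = 0.7265154 m
L = lambda / 2 = 0.7265154 / 2 = 0.3633 m

0.3633 m


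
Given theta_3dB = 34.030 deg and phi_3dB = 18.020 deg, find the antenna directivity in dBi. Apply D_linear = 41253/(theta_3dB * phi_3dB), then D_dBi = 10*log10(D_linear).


D_linear = 41253 / (34.030 * 18.020) = 67.27269
D_dBi = 10 * log10(67.27269) = 18.28 dBi

18.28 dBi


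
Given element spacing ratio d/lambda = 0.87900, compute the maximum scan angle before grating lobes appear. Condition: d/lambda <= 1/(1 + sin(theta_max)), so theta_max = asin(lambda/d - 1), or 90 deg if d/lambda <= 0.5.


lambda/d - 1 = 1/0.87900 - 1 = 0.1376564
theta_max = asin(0.1376564) = 7.912 deg

7.912 deg


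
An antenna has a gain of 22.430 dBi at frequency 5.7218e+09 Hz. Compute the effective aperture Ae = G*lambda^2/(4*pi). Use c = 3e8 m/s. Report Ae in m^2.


lambda = c / f = 3.0000e+08 / 5.7218e+09 = 0.05243105 m
G_linear = 10^(22.430/10) = 174.9847
Ae = G_linear * lambda^2 / (4*pi) = 174.9847 * 0.05243105^2 / (4*pi) = 0.03828 m^2

0.03828 m^2


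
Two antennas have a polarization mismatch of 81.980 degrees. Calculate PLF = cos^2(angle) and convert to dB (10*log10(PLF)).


PLF_linear = cos^2(81.980 deg) = 0.01946548
PLF_dB = 10 * log10(0.01946548) = -17.11 dB

-17.11 dB


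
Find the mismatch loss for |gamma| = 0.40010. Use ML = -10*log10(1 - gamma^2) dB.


ML = -10 * log10(1 - 0.40010^2) = -10 * log10(0.83991999) = 0.7576 dB

0.7576 dB


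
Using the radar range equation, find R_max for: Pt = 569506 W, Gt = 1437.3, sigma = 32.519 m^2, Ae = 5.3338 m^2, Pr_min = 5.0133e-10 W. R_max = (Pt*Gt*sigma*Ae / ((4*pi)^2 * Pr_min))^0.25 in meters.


R^4 = 569506*1437.3*32.519*5.3338 / ((4*pi)^2 * 5.0133e-10) = 1.793396e+18
R_max = 1.793396e+18^0.25 = 36595 m

36595 m


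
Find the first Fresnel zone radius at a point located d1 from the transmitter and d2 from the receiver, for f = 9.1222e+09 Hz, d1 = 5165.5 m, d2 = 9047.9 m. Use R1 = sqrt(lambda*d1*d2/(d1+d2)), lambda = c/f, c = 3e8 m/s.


lambda = c / f = 3.0000e+08 / 9.1222e+09 = 0.03288680 m
R1 = sqrt(0.03288680 * 5165.5 * 9047.9 / (5165.5 + 9047.9)) = 10.40 m

10.40 m


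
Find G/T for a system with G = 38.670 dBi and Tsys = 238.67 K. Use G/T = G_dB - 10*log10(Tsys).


G/T = 38.670 - 10*log10(238.67) = 38.670 - 23.77798 = 14.89 dB/K

14.89 dB/K


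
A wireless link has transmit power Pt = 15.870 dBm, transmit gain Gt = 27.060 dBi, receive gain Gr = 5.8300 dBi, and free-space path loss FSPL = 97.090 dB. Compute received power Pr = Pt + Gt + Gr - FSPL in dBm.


Pr = 15.870 + 27.060 + 5.8300 - 97.090 = -48.33 dBm

-48.33 dBm


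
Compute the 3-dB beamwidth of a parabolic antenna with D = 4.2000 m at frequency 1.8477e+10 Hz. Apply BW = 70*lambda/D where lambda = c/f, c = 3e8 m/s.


lambda = c / f = 3.0000e+08 / 1.8477e+10 = 0.01623640 m
BW = 70 * 0.01623640 / 4.2000 = 0.2706 deg

0.2706 deg


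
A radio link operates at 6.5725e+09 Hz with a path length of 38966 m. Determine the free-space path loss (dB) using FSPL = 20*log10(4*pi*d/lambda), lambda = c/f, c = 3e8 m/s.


lambda = c / f = 3.0000e+08 / 6.5725e+09 = 0.04564473 m
FSPL = 20 * log10(4*pi*38966/0.04564473) = 140.6 dB

140.6 dB


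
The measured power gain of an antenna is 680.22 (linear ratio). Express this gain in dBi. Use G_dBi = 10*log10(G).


G_dBi = 10 * log10(680.22) = 28.33 dBi

28.33 dBi


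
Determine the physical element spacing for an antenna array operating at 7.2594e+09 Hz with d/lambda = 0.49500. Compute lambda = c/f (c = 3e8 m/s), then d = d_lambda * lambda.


lambda = c / f = 3.0000e+08 / 7.2594e+09 = 0.04132573 m
d = 0.49500 * 0.04132573 = 0.02046 m

0.02046 m


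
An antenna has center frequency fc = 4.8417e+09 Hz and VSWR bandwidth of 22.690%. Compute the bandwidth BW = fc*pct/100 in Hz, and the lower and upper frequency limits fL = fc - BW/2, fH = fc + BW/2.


BW = 4.8417e+09 * 22.690/100 = 1.098582e+09 Hz
fL = 4.8417e+09 - 1.098582e+09/2 = 4.292e+09 Hz
fH = 4.8417e+09 + 1.098582e+09/2 = 5.391e+09 Hz

BW=1.099e+09 Hz, fL=4.292e+09 Hz, fH=5.391e+09 Hz


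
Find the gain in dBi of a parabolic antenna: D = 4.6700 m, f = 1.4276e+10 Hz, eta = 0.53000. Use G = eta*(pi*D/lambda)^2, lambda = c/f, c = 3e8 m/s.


lambda = c / f = 3.0000e+08 / 1.4276e+10 = 0.02101429 m
G_linear = 0.53000 * (pi * 4.6700 / 0.02101429)^2 = 258333.0
G_dBi = 10 * log10(258333.0) = 54.12 dBi

54.12 dBi


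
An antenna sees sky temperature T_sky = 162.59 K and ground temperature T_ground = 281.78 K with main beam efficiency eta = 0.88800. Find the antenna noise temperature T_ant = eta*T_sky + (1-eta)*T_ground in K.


T_ant = 0.88800 * 162.59 + (1 - 0.88800) * 281.78 = 175.9 K

175.9 K


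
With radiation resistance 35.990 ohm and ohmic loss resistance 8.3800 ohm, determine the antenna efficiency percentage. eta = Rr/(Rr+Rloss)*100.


eta = 35.990 / (35.990 + 8.3800) * 100 = 81.11%

81.11%


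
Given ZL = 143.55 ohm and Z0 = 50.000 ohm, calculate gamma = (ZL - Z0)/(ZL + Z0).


gamma = (143.55 - 50.000) / (143.55 + 50.000) = 0.4833

0.4833


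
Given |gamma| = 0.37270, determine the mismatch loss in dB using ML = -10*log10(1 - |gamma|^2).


ML = -10 * log10(1 - 0.37270^2) = -10 * log10(0.86109471) = 0.6495 dB

0.6495 dB


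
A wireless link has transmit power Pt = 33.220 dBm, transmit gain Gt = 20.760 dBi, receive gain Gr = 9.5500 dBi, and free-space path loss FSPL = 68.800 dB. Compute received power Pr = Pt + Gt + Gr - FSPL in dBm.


Pr = 33.220 + 20.760 + 9.5500 - 68.800 = -5.27 dBm

-5.27 dBm


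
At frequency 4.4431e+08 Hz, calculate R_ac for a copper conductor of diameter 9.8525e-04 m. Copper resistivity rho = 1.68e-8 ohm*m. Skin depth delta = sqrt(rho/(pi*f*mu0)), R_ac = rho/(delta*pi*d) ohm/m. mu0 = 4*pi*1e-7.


delta = sqrt(1.68e-8 / (pi * 4.4431e+08 * 4*pi*1e-7)) = 3.094794e-06 m
R_ac = 1.68e-8 / (3.094794e-06 * pi * 9.8525e-04) = 1.754 ohm/m

1.754 ohm/m


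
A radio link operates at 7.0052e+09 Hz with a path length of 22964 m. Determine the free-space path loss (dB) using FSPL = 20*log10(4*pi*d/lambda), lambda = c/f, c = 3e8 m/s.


lambda = c / f = 3.0000e+08 / 7.0052e+09 = 0.04282533 m
FSPL = 20 * log10(4*pi*22964/0.04282533) = 136.6 dB

136.6 dB


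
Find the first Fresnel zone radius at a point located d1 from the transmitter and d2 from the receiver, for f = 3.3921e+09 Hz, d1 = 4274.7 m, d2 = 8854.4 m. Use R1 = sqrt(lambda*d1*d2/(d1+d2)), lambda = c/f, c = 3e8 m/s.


lambda = c / f = 3.0000e+08 / 3.3921e+09 = 0.08844079 m
R1 = sqrt(0.08844079 * 4274.7 * 8854.4 / (4274.7 + 8854.4)) = 15.97 m

15.97 m


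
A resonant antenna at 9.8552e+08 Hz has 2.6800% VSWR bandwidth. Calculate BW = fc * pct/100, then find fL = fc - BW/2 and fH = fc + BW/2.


BW = 9.8552e+08 * 2.6800/100 = 2.641194e+07 Hz
fL = 9.8552e+08 - 2.641194e+07/2 = 9.723e+08 Hz
fH = 9.8552e+08 + 2.641194e+07/2 = 9.987e+08 Hz

BW=2.641e+07 Hz, fL=9.723e+08 Hz, fH=9.987e+08 Hz


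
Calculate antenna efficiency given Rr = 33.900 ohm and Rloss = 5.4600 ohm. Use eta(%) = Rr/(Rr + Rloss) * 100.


eta = 33.900 / (33.900 + 5.4600) * 100 = 86.13%

86.13%


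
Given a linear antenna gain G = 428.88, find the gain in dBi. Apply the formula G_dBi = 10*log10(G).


G_dBi = 10 * log10(428.88) = 26.32 dBi

26.32 dBi


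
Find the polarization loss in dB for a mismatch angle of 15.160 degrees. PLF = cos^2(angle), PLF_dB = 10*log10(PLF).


PLF_linear = cos^2(15.160 deg) = 0.9316097
PLF_dB = 10 * log10(0.9316097) = -0.3077 dB

-0.3077 dB


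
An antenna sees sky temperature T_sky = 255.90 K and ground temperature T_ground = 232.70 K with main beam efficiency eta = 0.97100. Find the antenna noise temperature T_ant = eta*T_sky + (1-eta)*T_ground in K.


T_ant = 0.97100 * 255.90 + (1 - 0.97100) * 232.70 = 255.2 K

255.2 K


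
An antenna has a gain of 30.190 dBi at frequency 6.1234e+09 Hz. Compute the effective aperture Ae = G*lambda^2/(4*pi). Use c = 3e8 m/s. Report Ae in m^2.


lambda = c / f = 3.0000e+08 / 6.1234e+09 = 0.04899239 m
G_linear = 10^(30.190/10) = 1044.720
Ae = G_linear * lambda^2 / (4*pi) = 1044.720 * 0.04899239^2 / (4*pi) = 0.1995 m^2

0.1995 m^2


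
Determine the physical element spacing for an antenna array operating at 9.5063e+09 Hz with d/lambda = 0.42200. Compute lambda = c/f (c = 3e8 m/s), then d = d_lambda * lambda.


lambda = c / f = 3.0000e+08 / 9.5063e+09 = 0.03155802 m
d = 0.42200 * 0.03155802 = 0.01332 m

0.01332 m


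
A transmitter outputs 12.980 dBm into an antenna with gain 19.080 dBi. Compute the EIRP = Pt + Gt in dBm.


EIRP = Pt + Gt = 12.980 + 19.080 = 32.06 dBm

32.06 dBm


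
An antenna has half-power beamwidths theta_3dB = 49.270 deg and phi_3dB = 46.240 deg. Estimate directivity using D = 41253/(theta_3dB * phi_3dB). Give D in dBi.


D_linear = 41253 / (49.270 * 46.240) = 18.10736
D_dBi = 10 * log10(18.10736) = 12.58 dBi

12.58 dBi


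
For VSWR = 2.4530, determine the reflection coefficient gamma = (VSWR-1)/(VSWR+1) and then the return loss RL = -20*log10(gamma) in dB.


gamma = (2.4530 - 1) / (2.4530 + 1) = 0.4207935
RL = -20 * log10(0.4207935) = 7.519 dB

7.519 dB


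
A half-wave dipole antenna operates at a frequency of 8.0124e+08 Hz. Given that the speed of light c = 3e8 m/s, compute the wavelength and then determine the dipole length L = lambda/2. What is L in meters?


lambda = c / f = 3.0000e+08 / 8.0124e+08 = 0.3744196 m
L = lambda / 2 = 0.3744196 / 2 = 0.1872 m

0.1872 m


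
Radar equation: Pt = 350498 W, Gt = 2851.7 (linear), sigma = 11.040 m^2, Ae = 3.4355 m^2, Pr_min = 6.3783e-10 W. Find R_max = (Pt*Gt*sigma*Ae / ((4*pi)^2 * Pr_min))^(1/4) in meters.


R^4 = 350498*2851.7*11.040*3.4355 / ((4*pi)^2 * 6.3783e-10) = 3.763776e+17
R_max = 3.763776e+17^0.25 = 24769 m

24769 m


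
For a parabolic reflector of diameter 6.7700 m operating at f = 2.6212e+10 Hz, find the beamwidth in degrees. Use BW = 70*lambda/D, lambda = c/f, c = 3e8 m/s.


lambda = c / f = 3.0000e+08 / 2.6212e+10 = 0.01144514 m
BW = 70 * 0.01144514 / 6.7700 = 0.1183 deg

0.1183 deg


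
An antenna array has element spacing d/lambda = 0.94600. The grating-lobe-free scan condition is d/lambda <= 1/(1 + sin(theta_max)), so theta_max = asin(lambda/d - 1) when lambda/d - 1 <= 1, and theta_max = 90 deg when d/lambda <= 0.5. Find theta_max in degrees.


lambda/d - 1 = 1/0.94600 - 1 = 0.05708245
theta_max = asin(0.05708245) = 3.272 deg

3.272 deg


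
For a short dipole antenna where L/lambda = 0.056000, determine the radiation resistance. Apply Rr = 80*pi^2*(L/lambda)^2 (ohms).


Rr = 80 * pi^2 * (0.056000)^2 = 80 * 9.869604 * 3.136000e-03 = 2.476 ohm

2.476 ohm


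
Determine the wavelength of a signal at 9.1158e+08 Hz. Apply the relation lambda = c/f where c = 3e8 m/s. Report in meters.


lambda = c / f = 3.0000e+08 / 9.1158e+08 = 0.3291 m

0.3291 m


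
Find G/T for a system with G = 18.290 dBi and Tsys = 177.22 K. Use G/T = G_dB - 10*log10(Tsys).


G/T = 18.290 - 10*log10(177.22) = 18.290 - 22.48513 = -4.195 dB/K

-4.195 dB/K


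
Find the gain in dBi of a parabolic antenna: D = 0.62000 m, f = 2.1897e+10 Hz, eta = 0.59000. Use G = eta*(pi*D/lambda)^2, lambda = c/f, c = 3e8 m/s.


lambda = c / f = 3.0000e+08 / 2.1897e+10 = 0.01370051 m
G_linear = 0.59000 * (pi * 0.62000 / 0.01370051)^2 = 11925.09
G_dBi = 10 * log10(11925.09) = 40.76 dBi

40.76 dBi


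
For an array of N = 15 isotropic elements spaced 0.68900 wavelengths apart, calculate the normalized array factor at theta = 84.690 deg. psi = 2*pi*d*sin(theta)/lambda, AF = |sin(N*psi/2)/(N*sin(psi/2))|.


psi = 2*pi*0.68900*sin(84.690 deg) = 4.310537 rad
AF = |sin(15*4.310537/2) / (15*sin(4.310537/2))| = 0.06326

0.06326


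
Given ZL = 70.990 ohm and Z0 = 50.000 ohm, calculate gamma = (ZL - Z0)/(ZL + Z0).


gamma = (70.990 - 50.000) / (70.990 + 50.000) = 0.1735

0.1735


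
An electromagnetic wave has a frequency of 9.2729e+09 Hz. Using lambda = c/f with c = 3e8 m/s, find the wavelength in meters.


lambda = c / f = 3.0000e+08 / 9.2729e+09 = 0.03235 m

0.03235 m


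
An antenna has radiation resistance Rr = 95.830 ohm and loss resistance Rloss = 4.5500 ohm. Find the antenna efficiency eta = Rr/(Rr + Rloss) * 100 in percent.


eta = 95.830 / (95.830 + 4.5500) * 100 = 95.47%

95.47%


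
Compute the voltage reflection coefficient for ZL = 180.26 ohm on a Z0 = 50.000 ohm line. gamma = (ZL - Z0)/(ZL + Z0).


gamma = (180.26 - 50.000) / (180.26 + 50.000) = 0.5657

0.5657


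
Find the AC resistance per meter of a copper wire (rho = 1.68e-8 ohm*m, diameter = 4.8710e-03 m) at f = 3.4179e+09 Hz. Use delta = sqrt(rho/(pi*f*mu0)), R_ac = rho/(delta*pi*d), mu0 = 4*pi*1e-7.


delta = sqrt(1.68e-8 / (pi * 3.4179e+09 * 4*pi*1e-7)) = 1.115822e-06 m
R_ac = 1.68e-8 / (1.115822e-06 * pi * 4.8710e-03) = 0.9839 ohm/m

0.9839 ohm/m


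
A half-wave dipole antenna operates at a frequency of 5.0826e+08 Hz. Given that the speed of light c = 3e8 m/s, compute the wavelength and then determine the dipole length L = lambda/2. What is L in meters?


lambda = c / f = 3.0000e+08 / 5.0826e+08 = 0.5902491 m
L = lambda / 2 = 0.5902491 / 2 = 0.2951 m

0.2951 m


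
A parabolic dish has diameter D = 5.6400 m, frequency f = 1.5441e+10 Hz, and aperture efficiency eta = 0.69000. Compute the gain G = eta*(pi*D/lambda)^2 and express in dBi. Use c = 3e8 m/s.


lambda = c / f = 3.0000e+08 / 1.5441e+10 = 0.01942879 m
G_linear = 0.69000 * (pi * 5.6400 / 0.01942879)^2 = 573872.7
G_dBi = 10 * log10(573872.7) = 57.59 dBi

57.59 dBi


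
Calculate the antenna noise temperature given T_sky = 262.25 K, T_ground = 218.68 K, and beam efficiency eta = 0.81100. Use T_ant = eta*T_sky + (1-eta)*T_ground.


T_ant = 0.81100 * 262.25 + (1 - 0.81100) * 218.68 = 254.0 K

254.0 K


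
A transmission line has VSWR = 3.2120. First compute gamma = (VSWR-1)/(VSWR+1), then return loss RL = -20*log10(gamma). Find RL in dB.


gamma = (3.2120 - 1) / (3.2120 + 1) = 0.5251662
RL = -20 * log10(0.5251662) = 5.594 dB

5.594 dB


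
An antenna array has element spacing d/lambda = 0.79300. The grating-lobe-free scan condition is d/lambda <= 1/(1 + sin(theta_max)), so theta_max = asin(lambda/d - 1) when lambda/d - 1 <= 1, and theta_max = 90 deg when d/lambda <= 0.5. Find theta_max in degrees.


lambda/d - 1 = 1/0.79300 - 1 = 0.2610340
theta_max = asin(0.2610340) = 15.13 deg

15.13 deg
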